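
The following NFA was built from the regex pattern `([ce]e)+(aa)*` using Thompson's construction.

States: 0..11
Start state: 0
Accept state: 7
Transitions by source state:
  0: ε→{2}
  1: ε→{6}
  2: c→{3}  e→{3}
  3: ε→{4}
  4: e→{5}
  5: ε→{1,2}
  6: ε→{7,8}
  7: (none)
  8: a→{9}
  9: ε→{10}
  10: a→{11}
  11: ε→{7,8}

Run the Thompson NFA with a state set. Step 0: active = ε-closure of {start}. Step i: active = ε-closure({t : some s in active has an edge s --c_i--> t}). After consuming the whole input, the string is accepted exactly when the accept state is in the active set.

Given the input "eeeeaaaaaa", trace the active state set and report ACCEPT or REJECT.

Answer: ACCEPT

Trace:
start: ε-closure({0}) = {0,2}
'e' @ 1: {3,4}
'e' @ 2: {1,2,5,6,7,8}  ✓accept
'e' @ 3: {3,4}
'e' @ 4: {1,2,5,6,7,8}  ✓accept
'a' @ 5: {9,10}
'a' @ 6: {7,8,11}  ✓accept
'a' @ 7: {9,10}
'a' @ 8: {7,8,11}  ✓accept
'a' @ 9: {9,10}
'a' @ 10: {7,8,11}  ✓accept
end set {7,8,11} — state 7 in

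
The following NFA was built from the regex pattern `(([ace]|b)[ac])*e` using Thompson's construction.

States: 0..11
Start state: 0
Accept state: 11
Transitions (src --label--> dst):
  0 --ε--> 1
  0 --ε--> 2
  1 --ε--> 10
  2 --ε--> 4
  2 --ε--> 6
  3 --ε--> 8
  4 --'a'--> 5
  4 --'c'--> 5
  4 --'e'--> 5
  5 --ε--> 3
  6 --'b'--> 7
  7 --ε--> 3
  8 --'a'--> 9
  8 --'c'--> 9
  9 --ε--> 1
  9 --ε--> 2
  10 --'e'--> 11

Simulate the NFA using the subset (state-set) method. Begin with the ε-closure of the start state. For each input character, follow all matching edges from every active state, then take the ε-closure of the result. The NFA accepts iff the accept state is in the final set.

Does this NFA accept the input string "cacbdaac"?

start: ε-closure({0}) = {0,1,2,4,6,10}
'c' @ 1: {3,5,8}
'a' @ 2: {1,2,4,6,9,10}
'c' @ 3: {3,5,8}
'b' @ 4: {}  — state set empty
rest 'daac' ignored (set empty)
final: {}; accept 11 not in set

Answer: REJECT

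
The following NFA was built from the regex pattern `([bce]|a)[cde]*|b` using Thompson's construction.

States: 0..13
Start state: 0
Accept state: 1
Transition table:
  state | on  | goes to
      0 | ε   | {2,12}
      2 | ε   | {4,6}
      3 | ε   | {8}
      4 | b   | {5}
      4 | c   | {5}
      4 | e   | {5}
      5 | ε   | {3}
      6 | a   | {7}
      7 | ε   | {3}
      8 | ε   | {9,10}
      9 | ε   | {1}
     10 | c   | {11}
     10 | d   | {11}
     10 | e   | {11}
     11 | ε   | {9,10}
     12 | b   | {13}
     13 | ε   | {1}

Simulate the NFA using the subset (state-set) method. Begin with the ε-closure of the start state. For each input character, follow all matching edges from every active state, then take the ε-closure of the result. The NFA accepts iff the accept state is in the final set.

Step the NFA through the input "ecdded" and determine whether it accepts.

Answer: ACCEPT

Trace:
start: ε-closure({0}) = {0,2,4,6,12}
'e' @ 1: {1,3,5,8,9,10}  (accept∈set)
'c' @ 2: {1,9,10,11}  (accept∈set)
'd' @ 3: {1,9,10,11}  (accept∈set)
'd' @ 4: {1,9,10,11}  (accept∈set)
'e' @ 5: {1,9,10,11}  (accept∈set)
'd' @ 6: {1,9,10,11}  (accept∈set)
after full input: {1,9,10,11}  (accept=1 in)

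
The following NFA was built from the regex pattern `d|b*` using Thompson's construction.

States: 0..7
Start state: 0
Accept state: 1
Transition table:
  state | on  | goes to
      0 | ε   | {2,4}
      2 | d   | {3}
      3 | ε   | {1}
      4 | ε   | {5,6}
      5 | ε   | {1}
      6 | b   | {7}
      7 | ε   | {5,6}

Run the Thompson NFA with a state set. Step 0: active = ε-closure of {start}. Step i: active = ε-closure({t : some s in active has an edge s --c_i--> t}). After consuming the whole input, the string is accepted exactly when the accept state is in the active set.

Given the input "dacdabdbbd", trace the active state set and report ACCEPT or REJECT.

start: ε-closure({0}) = {0,1,2,4,5,6}
'd' @ 1: {1,3}  ✓accept
'a' @ 2: {}  — state set empty
rest 'cdabdbbd' ignored (set empty)
end set {} — state 1 not in

Answer: REJECT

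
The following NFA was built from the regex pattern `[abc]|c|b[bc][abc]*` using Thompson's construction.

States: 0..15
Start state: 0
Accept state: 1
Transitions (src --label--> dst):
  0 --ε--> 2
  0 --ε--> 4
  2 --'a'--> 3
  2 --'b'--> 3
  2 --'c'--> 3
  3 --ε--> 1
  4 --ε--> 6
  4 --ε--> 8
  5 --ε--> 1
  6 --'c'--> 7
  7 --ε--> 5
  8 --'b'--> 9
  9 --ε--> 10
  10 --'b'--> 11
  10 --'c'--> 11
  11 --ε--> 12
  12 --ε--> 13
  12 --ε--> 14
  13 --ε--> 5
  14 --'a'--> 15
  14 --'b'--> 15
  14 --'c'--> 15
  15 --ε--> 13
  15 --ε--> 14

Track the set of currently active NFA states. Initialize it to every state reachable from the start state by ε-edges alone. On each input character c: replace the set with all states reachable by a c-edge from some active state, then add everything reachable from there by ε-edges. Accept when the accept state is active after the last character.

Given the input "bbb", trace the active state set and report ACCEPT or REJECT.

initial (ε-close {0}): {0,2,4,6,8}
'b' @ 1: {1,3,9,10}  ✓accept
'b' @ 2: {1,5,11,12,13,14}  ✓accept
'b' @ 3: {1,5,13,14,15}  ✓accept
end set {1,5,13,14,15} — state 1 in

Answer: ACCEPT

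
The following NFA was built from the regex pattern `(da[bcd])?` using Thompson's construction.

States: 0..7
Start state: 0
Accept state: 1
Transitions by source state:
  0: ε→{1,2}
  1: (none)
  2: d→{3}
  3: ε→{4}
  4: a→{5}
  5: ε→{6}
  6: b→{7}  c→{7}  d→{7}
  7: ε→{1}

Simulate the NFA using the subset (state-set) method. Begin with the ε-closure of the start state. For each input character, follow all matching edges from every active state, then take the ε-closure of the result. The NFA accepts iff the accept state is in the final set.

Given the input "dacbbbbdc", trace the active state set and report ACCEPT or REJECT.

start: ε-closure({0}) = {0,1,2}
'd' @ 1: {3,4}
'a' @ 2: {5,6}
'c' @ 3: {1,7}  (accept∈set)
'b' @ 4: {}  — no active states
rest 'bbbdc' ignored (set empty)
end set {} — state 1 not in

Answer: REJECT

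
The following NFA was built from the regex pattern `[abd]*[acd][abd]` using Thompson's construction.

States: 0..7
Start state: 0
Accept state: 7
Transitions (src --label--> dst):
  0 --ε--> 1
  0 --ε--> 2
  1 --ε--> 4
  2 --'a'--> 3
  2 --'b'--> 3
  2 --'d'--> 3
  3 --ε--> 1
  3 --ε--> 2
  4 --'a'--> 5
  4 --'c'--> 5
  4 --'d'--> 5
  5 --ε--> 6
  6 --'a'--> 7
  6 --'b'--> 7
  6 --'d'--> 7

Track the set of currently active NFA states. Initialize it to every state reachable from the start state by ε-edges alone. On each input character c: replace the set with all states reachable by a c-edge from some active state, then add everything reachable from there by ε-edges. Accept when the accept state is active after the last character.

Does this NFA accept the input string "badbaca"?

Answer: ACCEPT

Steps:
start: ε-closure({0}) = {0,1,2,4}
'b' @ 1: {1,2,3,4}
'a' @ 2: {1,2,3,4,5,6}
'd' @ 3: {1,2,3,4,5,6,7}  (accept∈set)
'b' @ 4: {1,2,3,4,7}  (accept∈set)
'a' @ 5: {1,2,3,4,5,6}
'c' @ 6: {5,6}
'a' @ 7: {7}  (accept∈set)
after full input: {7}  (accept=7 in)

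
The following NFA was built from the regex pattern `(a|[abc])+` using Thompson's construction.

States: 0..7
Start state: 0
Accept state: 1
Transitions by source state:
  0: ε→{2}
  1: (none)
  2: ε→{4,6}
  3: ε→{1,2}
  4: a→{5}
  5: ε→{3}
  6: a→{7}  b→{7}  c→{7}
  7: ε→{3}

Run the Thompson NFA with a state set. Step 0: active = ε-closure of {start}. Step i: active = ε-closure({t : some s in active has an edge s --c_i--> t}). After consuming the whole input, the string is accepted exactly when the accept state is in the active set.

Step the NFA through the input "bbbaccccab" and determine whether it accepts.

Answer: ACCEPT

Steps:
start: ε-closure({0}) = {0,2,4,6}
'b' @ 1: {1,2,3,4,6,7}  [accepting]
'b' @ 2: {1,2,3,4,6,7}  [accepting]
'b' @ 3: {1,2,3,4,6,7}  [accepting]
'a' @ 4: {1,2,3,4,5,6,7}  [accepting]
'c' @ 5: {1,2,3,4,6,7}  [accepting]
'c' @ 6: {1,2,3,4,6,7}  [accepting]
'c' @ 7: {1,2,3,4,6,7}  [accepting]
'c' @ 8: {1,2,3,4,6,7}  [accepting]
'a' @ 9: {1,2,3,4,5,6,7}  [accepting]
'b' @ 10: {1,2,3,4,6,7}  [accepting]
final: {1,2,3,4,6,7}; accept 1 in set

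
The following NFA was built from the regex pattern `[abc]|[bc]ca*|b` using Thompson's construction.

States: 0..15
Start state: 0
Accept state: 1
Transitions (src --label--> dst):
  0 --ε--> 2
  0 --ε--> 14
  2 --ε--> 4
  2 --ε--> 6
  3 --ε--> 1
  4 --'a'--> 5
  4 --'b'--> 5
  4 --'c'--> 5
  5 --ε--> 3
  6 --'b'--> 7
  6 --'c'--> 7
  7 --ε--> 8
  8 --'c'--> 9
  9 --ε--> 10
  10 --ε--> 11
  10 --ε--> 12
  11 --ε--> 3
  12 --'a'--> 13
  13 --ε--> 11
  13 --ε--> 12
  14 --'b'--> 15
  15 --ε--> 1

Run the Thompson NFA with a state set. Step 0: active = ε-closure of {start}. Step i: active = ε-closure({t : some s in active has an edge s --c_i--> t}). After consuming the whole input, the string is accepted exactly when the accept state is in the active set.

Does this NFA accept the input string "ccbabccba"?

Answer: REJECT

Trace:
start: ε-closure({0}) = {0,2,4,6,14}
'c' @ 1: {1,3,5,7,8}  ✓accept
'c' @ 2: {1,3,9,10,11,12}  ✓accept
'b' @ 3: {}  — dead — no transitions
rest 'abccba' ignored (set empty)
final: {}; accept 1 not in set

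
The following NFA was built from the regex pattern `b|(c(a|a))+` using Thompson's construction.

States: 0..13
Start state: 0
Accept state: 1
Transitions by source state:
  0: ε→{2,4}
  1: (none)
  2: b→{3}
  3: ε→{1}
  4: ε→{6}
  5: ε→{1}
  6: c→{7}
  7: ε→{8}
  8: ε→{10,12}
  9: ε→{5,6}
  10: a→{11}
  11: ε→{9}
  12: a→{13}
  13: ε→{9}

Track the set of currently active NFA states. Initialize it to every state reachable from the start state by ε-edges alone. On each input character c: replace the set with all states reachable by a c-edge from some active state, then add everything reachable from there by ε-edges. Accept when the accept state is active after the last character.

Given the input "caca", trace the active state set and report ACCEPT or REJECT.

start: ε-closure({0}) = {0,2,4,6}
'c' @ 1: {7,8,10,12}
'a' @ 2: {1,5,6,9,11,13}  (accept∈set)
'c' @ 3: {7,8,10,12}
'a' @ 4: {1,5,6,9,11,13}  (accept∈set)
final: {1,5,6,9,11,13}; accept 1 in set

Answer: ACCEPT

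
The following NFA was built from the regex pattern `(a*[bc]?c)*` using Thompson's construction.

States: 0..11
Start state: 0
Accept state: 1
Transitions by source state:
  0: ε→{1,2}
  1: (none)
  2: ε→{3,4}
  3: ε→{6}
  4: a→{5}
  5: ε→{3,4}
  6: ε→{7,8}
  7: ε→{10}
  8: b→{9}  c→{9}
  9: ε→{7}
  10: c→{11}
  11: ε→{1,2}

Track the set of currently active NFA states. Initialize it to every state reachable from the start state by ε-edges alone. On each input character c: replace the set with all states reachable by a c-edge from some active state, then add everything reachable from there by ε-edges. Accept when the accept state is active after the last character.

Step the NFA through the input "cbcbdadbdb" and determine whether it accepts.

Answer: REJECT

Trace:
start: ε-closure({0}) = {0,1,2,3,4,6,7,8,10}
'c' @ 1: {1,2,3,4,6,7,8,9,10,11}  (accept∈set)
'b' @ 2: {7,9,10}
'c' @ 3: {1,2,3,4,6,7,8,10,11}  (accept∈set)
'b' @ 4: {7,9,10}
'd' @ 5: {}  — state set empty
rest 'adbdb' ignored (set empty)
after full input: {}  (accept=1 not in)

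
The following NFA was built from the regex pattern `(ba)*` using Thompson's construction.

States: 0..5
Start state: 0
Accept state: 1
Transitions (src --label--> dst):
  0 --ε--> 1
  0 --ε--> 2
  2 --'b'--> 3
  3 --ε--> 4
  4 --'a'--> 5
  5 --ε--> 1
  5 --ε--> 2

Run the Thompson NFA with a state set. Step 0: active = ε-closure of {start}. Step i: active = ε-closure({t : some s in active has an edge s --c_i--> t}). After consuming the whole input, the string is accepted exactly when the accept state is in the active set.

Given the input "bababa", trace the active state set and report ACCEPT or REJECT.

Answer: ACCEPT

Steps:
S₀ = ε-closure({0}) = {0,1,2}
'b' @ 1: {3,4}
'a' @ 2: {1,2,5}  (accept∈set)
'b' @ 3: {3,4}
'a' @ 4: {1,2,5}  (accept∈set)
'b' @ 5: {3,4}
'a' @ 6: {1,2,5}  (accept∈set)
final: {1,2,5}; accept 1 in set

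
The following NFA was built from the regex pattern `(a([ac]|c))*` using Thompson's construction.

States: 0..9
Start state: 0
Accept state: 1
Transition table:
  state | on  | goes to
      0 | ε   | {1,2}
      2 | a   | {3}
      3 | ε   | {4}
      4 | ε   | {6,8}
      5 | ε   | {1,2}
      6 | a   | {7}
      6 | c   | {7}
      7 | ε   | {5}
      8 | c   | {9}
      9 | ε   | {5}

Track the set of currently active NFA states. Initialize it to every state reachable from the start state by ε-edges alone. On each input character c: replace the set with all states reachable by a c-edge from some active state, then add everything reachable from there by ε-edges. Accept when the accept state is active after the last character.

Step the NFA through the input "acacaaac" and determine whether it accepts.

Answer: ACCEPT

Derivation:
S₀ = ε-closure({0}) = {0,1,2}
'a' @ 1: {3,4,6,8}
'c' @ 2: {1,2,5,7,9}  ✓accept
'a' @ 3: {3,4,6,8}
'c' @ 4: {1,2,5,7,9}  ✓accept
'a' @ 5: {3,4,6,8}
'a' @ 6: {1,2,5,7}  ✓accept
'a' @ 7: {3,4,6,8}
'c' @ 8: {1,2,5,7,9}  ✓accept
final: {1,2,5,7,9}; accept 1 in set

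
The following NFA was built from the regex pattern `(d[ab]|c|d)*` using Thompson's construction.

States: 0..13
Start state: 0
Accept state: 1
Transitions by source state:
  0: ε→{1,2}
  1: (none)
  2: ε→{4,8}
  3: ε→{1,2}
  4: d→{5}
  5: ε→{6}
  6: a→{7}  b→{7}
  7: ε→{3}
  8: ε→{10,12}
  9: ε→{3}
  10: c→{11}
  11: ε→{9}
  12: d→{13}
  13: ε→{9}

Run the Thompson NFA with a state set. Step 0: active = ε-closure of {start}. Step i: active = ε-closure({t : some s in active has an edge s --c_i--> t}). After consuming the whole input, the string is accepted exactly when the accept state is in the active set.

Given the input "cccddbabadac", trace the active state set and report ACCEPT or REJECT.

Answer: REJECT

Derivation:
S₀ = ε-closure({0}) = {0,1,2,4,8,10,12}
'c' @ 1: {1,2,3,4,8,9,10,11,12}  [accepting]
'c' @ 2: {1,2,3,4,8,9,10,11,12}  [accepting]
'c' @ 3: {1,2,3,4,8,9,10,11,12}  [accepting]
'd' @ 4: {1,2,3,4,5,6,8,9,10,12,13}  [accepting]
'd' @ 5: {1,2,3,4,5,6,8,9,10,12,13}  [accepting]
'b' @ 6: {1,2,3,4,7,8,10,12}  [accepting]
'a' @ 7: {}  — state set empty
rest 'badac' ignored (set empty)
final: {}; accept 1 not in set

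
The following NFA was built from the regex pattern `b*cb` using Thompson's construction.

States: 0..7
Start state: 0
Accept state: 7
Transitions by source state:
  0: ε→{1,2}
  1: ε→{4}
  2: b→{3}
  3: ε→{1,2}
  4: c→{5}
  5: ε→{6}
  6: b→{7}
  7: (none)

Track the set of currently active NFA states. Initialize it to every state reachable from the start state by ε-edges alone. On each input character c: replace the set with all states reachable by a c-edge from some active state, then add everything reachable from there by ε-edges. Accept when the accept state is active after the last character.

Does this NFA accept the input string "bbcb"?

start: ε-closure({0}) = {0,1,2,4}
'b' @ 1: {1,2,3,4}
'b' @ 2: {1,2,3,4}
'c' @ 3: {5,6}
'b' @ 4: {7}  ✓accept
after full input: {7}  (accept=7 in)

Answer: ACCEPT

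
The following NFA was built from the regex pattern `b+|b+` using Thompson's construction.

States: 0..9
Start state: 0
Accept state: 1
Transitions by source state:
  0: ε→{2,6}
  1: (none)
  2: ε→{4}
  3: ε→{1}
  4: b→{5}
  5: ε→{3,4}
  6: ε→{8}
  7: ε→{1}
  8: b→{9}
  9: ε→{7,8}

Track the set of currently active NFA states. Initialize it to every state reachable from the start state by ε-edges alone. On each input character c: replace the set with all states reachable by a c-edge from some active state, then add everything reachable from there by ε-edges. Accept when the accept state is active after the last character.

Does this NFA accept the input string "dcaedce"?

start: ε-closure({0}) = {0,2,4,6,8}
'd' @ 1: {}  — no active states
rest 'caedce' ignored (set empty)
final: {}; accept 1 not in set

Answer: REJECT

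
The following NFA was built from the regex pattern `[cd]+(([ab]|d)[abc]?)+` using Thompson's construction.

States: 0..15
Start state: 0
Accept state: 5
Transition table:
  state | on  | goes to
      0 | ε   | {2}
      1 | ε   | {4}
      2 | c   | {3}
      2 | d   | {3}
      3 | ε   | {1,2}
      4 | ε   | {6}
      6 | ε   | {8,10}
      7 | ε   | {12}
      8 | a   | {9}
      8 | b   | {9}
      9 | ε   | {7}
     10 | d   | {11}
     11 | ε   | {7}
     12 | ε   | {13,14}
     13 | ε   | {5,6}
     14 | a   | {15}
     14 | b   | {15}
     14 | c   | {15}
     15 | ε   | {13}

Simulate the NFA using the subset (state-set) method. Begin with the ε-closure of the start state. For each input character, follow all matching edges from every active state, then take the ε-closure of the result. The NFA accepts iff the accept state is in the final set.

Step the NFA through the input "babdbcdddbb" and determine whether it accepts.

Answer: REJECT

Trace:
S₀ = ε-closure({0}) = {0,2}
'b' @ 1: {}  — no active states
rest 'abdbcdddbb' ignored (set empty)
after full input: {}  (accept=5 not in)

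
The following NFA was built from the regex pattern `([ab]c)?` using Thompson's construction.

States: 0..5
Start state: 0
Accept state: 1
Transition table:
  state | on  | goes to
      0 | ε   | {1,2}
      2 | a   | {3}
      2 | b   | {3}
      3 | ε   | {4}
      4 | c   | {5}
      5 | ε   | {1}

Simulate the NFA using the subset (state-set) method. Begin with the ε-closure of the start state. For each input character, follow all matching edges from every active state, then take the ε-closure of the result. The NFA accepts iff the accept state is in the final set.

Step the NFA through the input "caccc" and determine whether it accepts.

S₀ = ε-closure({0}) = {0,1,2}
'c' @ 1: {}  — no active states
rest 'accc' ignored (set empty)
end set {} — state 1 not in

Answer: REJECT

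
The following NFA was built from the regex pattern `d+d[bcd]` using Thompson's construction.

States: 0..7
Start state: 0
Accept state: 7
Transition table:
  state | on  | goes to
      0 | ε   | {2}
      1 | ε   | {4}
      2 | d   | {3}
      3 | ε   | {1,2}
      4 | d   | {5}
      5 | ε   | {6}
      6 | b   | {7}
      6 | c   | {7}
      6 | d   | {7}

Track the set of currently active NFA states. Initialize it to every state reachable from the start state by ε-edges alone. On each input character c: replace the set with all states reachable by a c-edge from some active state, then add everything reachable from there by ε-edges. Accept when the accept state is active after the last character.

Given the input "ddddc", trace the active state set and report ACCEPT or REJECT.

Answer: ACCEPT

Steps:
start: ε-closure({0}) = {0,2}
'd' @ 1: {1,2,3,4}
'd' @ 2: {1,2,3,4,5,6}
'd' @ 3: {1,2,3,4,5,6,7}  (accept∈set)
'd' @ 4: {1,2,3,4,5,6,7}  (accept∈set)
'c' @ 5: {7}  (accept∈set)
end set {7} — state 7 in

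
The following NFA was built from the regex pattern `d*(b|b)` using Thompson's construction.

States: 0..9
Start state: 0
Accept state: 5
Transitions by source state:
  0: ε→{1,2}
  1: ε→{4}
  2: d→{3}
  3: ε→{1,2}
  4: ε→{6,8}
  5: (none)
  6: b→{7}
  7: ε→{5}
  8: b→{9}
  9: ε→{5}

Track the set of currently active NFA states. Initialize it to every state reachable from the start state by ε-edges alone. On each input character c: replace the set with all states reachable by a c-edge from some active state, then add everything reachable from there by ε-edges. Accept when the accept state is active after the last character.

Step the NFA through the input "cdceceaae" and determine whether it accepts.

Answer: REJECT

Trace:
S₀ = ε-closure({0}) = {0,1,2,4,6,8}
'c' @ 1: {}  — no active states
rest 'dceceaae' ignored (set empty)
final: {}; accept 5 not in set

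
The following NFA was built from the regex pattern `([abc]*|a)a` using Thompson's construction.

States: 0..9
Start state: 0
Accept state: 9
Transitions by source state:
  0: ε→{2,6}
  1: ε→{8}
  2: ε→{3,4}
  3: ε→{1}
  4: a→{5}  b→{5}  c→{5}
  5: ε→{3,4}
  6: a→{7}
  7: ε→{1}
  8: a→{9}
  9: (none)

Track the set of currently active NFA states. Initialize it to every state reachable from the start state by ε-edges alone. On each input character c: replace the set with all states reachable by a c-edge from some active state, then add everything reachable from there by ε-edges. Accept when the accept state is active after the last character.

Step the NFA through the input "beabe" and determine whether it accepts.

Answer: REJECT

Derivation:
initial (ε-close {0}): {0,1,2,3,4,6,8}
'b' @ 1: {1,3,4,5,8}
'e' @ 2: {}  — dead — no transitions
rest 'abe' ignored (set empty)
final: {}; accept 9 not in set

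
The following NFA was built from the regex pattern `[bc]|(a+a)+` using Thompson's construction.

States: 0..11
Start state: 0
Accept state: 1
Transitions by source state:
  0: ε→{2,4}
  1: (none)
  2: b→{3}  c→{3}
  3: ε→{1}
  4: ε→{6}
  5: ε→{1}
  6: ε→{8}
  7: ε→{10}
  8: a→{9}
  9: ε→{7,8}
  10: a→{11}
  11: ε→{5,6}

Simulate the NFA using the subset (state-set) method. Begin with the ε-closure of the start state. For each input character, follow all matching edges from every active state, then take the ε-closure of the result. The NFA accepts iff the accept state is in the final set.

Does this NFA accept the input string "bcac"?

S₀ = ε-closure({0}) = {0,2,4,6,8}
'b' @ 1: {1,3}  [accepting]
'c' @ 2: {}  — dead — no transitions
rest 'ac' ignored (set empty)
after full input: {}  (accept=1 not in)

Answer: REJECT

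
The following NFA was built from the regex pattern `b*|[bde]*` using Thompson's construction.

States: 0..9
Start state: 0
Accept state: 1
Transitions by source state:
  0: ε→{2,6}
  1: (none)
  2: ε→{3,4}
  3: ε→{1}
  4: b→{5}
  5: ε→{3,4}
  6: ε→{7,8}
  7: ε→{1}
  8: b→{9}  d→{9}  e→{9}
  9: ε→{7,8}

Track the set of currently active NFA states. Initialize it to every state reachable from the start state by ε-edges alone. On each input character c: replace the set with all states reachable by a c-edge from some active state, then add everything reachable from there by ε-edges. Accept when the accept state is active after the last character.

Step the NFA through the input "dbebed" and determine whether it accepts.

Answer: ACCEPT

Steps:
initial (ε-close {0}): {0,1,2,3,4,6,7,8}
'd' @ 1: {1,7,8,9}  [accepting]
'b' @ 2: {1,7,8,9}  [accepting]
'e' @ 3: {1,7,8,9}  [accepting]
'b' @ 4: {1,7,8,9}  [accepting]
'e' @ 5: {1,7,8,9}  [accepting]
'd' @ 6: {1,7,8,9}  [accepting]
after full input: {1,7,8,9}  (accept=1 in)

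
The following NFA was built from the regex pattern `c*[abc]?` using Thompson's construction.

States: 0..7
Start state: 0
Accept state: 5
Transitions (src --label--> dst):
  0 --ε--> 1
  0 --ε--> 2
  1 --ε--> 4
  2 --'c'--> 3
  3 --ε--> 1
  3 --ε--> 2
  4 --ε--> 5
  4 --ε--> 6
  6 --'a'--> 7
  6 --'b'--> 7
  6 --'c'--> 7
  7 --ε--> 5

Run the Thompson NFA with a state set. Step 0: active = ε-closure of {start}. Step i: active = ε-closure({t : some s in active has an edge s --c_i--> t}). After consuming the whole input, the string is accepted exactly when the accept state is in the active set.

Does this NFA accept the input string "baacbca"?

Answer: REJECT

Steps:
S₀ = ε-closure({0}) = {0,1,2,4,5,6}
'b' @ 1: {5,7}  [accepting]
'a' @ 2: {}  — dead — no transitions
rest 'acbca' ignored (set empty)
end set {} — state 5 not in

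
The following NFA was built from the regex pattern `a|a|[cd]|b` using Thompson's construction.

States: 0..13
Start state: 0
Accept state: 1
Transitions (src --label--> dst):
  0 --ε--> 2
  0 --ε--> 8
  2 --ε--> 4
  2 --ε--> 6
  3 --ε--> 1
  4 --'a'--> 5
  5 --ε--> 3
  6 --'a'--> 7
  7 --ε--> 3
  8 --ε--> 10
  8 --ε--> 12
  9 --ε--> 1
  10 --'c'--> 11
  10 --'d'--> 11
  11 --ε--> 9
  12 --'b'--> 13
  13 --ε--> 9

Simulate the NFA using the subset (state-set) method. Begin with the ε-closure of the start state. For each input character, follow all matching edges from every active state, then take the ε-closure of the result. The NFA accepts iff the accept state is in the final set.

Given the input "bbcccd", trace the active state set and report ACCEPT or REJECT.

S₀ = ε-closure({0}) = {0,2,4,6,8,10,12}
'b' @ 1: {1,9,13}  ✓accept
'b' @ 2: {}  — no active states
rest 'cccd' ignored (set empty)
final: {}; accept 1 not in set

Answer: REJECT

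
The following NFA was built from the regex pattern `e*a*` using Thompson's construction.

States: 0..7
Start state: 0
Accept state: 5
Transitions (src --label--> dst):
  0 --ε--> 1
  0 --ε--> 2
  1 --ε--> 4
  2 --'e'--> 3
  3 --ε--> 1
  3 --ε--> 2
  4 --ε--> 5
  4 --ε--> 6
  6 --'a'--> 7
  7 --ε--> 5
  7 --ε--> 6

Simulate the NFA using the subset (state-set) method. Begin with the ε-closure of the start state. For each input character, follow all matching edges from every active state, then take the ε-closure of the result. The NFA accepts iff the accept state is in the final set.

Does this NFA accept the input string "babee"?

initial (ε-close {0}): {0,1,2,4,5,6}
'b' @ 1: {}  — dead — no transitions
rest 'abee' ignored (set empty)
final: {}; accept 5 not in set

Answer: REJECT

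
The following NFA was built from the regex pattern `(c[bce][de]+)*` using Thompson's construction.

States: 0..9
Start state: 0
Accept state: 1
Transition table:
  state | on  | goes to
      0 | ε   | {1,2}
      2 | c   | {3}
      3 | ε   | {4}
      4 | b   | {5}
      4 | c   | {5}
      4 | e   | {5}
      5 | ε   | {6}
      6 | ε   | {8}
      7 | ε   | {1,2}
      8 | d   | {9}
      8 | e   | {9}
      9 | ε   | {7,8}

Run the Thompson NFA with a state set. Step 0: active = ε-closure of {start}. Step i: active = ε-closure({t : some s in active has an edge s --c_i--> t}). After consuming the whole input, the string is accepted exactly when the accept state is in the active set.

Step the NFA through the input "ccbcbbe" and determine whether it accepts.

Answer: REJECT

Steps:
S₀ = ε-closure({0}) = {0,1,2}
'c' @ 1: {3,4}
'c' @ 2: {5,6,8}
'b' @ 3: {}  — dead — no transitions
rest 'cbbe' ignored (set empty)
end set {} — state 1 not in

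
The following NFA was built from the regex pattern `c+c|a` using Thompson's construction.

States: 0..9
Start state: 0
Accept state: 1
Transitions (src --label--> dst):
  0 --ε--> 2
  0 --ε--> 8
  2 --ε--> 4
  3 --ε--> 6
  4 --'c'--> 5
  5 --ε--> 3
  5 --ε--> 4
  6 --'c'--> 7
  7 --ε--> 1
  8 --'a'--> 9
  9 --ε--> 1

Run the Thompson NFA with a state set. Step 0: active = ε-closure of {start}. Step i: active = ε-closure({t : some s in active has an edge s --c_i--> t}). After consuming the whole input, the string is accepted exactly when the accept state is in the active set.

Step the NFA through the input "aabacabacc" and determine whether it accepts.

S₀ = ε-closure({0}) = {0,2,4,8}
'a' @ 1: {1,9}  [accepting]
'a' @ 2: {}  — no active states
rest 'bacabacc' ignored (set empty)
after full input: {}  (accept=1 not in)

Answer: REJECT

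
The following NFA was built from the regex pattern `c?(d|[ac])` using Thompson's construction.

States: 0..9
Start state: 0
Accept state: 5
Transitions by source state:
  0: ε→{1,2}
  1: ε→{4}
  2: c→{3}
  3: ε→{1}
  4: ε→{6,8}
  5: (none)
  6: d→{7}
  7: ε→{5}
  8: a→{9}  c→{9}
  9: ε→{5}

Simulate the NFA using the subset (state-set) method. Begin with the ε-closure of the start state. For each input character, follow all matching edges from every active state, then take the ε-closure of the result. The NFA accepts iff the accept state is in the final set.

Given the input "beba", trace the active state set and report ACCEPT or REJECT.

S₀ = ε-closure({0}) = {0,1,2,4,6,8}
'b' @ 1: {}  — state set empty
rest 'eba' ignored (set empty)
final: {}; accept 5 not in set

Answer: REJECT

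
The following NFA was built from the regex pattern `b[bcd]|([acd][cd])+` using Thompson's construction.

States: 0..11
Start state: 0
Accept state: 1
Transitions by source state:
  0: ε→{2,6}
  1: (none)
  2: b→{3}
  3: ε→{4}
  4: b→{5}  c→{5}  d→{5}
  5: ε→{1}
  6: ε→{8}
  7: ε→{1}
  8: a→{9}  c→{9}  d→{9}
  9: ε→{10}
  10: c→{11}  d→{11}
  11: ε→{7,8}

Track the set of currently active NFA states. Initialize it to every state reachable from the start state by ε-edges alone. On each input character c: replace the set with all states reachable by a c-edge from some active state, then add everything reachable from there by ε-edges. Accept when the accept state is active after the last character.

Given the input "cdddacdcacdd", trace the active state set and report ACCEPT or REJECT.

initial (ε-close {0}): {0,2,6,8}
'c' @ 1: {9,10}
'd' @ 2: {1,7,8,11}  [accepting]
'd' @ 3: {9,10}
'd' @ 4: {1,7,8,11}  [accepting]
'a' @ 5: {9,10}
'c' @ 6: {1,7,8,11}  [accepting]
'd' @ 7: {9,10}
'c' @ 8: {1,7,8,11}  [accepting]
'a' @ 9: {9,10}
'c' @ 10: {1,7,8,11}  [accepting]
'd' @ 11: {9,10}
'd' @ 12: {1,7,8,11}  [accepting]
end set {1,7,8,11} — state 1 in

Answer: ACCEPT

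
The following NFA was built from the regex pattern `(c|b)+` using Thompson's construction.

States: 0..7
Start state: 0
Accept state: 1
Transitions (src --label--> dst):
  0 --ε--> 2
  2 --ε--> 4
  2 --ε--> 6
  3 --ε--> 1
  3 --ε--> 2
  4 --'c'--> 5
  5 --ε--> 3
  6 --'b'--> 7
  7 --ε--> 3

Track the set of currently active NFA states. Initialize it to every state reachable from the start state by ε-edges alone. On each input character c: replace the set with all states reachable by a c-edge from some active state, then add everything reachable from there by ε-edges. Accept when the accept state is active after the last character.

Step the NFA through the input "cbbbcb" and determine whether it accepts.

Answer: ACCEPT

Trace:
initial (ε-close {0}): {0,2,4,6}
'c' @ 1: {1,2,3,4,5,6}  [accepting]
'b' @ 2: {1,2,3,4,6,7}  [accepting]
'b' @ 3: {1,2,3,4,6,7}  [accepting]
'b' @ 4: {1,2,3,4,6,7}  [accepting]
'c' @ 5: {1,2,3,4,5,6}  [accepting]
'b' @ 6: {1,2,3,4,6,7}  [accepting]
end set {1,2,3,4,6,7} — state 1 in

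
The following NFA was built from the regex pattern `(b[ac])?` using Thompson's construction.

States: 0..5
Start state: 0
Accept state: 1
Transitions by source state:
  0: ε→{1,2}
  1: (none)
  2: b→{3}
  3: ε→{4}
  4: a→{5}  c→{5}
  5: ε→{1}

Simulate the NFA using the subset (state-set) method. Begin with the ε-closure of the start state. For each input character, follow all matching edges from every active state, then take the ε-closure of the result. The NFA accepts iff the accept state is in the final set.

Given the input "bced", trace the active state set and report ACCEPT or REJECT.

Answer: REJECT

Steps:
initial (ε-close {0}): {0,1,2}
'b' @ 1: {3,4}
'c' @ 2: {1,5}  (accept∈set)
'e' @ 3: {}  — no active states
rest 'd' ignored (set empty)
final: {}; accept 1 not in set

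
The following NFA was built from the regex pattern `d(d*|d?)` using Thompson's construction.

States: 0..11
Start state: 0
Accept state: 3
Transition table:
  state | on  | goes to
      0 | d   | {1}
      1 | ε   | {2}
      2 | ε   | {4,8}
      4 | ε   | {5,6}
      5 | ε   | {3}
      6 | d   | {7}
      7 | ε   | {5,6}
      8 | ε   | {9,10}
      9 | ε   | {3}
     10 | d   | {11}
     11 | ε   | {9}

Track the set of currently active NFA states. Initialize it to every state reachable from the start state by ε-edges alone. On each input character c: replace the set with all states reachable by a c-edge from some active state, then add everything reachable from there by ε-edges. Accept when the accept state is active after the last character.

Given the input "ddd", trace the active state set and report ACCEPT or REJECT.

S₀ = ε-closure({0}) = {0}
'd' @ 1: {1,2,3,4,5,6,8,9,10}  (accept∈set)
'd' @ 2: {3,5,6,7,9,11}  (accept∈set)
'd' @ 3: {3,5,6,7}  (accept∈set)
final: {3,5,6,7}; accept 3 in set

Answer: ACCEPT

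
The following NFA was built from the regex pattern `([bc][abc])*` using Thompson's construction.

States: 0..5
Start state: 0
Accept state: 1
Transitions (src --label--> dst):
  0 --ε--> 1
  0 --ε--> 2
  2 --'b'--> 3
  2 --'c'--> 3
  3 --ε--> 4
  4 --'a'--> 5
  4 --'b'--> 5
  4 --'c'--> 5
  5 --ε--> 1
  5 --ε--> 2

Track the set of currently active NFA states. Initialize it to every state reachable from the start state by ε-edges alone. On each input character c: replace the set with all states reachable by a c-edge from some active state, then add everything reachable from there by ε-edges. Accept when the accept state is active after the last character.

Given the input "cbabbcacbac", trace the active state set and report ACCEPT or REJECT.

Answer: REJECT

Derivation:
initial (ε-close {0}): {0,1,2}
'c' @ 1: {3,4}
'b' @ 2: {1,2,5}  [accepting]
'a' @ 3: {}  — no active states
rest 'bbcacbac' ignored (set empty)
final: {}; accept 1 not in set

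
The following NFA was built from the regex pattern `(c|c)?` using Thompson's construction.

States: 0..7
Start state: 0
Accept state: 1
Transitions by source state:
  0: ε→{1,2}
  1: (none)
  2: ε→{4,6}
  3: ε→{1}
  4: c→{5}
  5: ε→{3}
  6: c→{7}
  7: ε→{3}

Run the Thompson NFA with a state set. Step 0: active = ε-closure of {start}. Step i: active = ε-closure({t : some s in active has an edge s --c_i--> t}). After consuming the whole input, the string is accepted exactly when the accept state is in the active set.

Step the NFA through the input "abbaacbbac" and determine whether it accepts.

S₀ = ε-closure({0}) = {0,1,2,4,6}
'a' @ 1: {}  — no active states
rest 'bbaacbbac' ignored (set empty)
after full input: {}  (accept=1 not in)

Answer: REJECT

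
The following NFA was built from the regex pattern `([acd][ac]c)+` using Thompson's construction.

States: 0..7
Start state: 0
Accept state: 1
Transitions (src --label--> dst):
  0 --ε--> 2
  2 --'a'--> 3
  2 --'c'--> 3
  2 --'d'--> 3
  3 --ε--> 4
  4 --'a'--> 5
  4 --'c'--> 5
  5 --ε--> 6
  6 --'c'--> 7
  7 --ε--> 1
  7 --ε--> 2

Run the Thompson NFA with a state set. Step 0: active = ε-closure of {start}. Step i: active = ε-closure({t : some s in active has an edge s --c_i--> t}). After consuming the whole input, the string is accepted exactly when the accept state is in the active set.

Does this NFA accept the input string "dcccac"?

start: ε-closure({0}) = {0,2}
'd' @ 1: {3,4}
'c' @ 2: {5,6}
'c' @ 3: {1,2,7}  ✓accept
'c' @ 4: {3,4}
'a' @ 5: {5,6}
'c' @ 6: {1,2,7}  ✓accept
after full input: {1,2,7}  (accept=1 in)

Answer: ACCEPT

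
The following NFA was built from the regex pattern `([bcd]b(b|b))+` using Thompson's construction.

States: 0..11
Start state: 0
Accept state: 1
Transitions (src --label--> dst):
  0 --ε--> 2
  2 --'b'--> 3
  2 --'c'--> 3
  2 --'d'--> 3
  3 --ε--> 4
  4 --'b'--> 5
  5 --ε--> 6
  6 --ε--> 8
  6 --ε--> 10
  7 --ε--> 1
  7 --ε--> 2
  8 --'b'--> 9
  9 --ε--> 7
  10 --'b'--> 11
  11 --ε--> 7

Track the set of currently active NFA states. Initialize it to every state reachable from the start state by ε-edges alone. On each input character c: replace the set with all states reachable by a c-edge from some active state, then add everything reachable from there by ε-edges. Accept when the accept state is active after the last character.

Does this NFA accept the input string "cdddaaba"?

Answer: REJECT

Steps:
initial (ε-close {0}): {0,2}
'c' @ 1: {3,4}
'd' @ 2: {}  — no active states
rest 'ddaaba' ignored (set empty)
after full input: {}  (accept=1 not in)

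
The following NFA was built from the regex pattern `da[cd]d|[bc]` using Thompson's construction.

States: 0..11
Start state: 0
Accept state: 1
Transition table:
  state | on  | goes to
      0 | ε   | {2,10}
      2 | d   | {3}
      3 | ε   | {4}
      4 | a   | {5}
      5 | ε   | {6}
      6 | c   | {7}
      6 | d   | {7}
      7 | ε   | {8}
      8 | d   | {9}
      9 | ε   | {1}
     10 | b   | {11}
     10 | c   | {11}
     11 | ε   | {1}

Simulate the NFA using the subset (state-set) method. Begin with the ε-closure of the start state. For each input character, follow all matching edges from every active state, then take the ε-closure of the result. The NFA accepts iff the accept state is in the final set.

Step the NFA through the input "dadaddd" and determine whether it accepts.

S₀ = ε-closure({0}) = {0,2,10}
'd' @ 1: {3,4}
'a' @ 2: {5,6}
'd' @ 3: {7,8}
'a' @ 4: {}  — no active states
rest 'ddd' ignored (set empty)
final: {}; accept 1 not in set

Answer: REJECT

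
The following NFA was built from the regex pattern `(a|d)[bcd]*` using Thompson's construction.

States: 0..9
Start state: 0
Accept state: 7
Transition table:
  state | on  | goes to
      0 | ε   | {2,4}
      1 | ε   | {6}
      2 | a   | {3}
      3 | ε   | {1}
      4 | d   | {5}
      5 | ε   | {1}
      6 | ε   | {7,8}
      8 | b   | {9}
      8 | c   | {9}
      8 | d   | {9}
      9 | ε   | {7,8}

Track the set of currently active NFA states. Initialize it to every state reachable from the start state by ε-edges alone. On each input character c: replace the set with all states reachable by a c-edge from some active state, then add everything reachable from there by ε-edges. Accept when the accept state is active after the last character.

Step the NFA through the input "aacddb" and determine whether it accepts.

Answer: REJECT

Derivation:
start: ε-closure({0}) = {0,2,4}
'a' @ 1: {1,3,6,7,8}  ✓accept
'a' @ 2: {}  — dead — no transitions
rest 'cddb' ignored (set empty)
end set {} — state 7 not in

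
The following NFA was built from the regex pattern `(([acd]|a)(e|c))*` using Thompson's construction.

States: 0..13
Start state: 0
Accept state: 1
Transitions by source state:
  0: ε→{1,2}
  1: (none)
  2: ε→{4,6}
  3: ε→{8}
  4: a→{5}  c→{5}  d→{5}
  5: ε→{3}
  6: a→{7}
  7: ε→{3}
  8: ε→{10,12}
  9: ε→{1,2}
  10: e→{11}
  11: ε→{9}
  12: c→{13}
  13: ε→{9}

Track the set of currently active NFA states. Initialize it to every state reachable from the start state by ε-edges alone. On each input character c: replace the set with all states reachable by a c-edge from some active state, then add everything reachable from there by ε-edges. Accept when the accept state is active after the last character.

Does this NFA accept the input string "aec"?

Answer: REJECT

Trace:
S₀ = ε-closure({0}) = {0,1,2,4,6}
'a' @ 1: {3,5,7,8,10,12}
'e' @ 2: {1,2,4,6,9,11}  (accept∈set)
'c' @ 3: {3,5,8,10,12}
after full input: {3,5,8,10,12}  (accept=1 not in)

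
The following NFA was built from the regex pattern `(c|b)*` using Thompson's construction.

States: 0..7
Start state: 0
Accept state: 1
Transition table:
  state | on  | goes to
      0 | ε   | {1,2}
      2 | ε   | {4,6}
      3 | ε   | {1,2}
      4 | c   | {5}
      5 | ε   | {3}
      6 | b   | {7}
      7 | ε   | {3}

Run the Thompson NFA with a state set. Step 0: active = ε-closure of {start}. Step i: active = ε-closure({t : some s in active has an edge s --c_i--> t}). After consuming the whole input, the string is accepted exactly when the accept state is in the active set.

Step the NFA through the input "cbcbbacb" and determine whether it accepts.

S₀ = ε-closure({0}) = {0,1,2,4,6}
'c' @ 1: {1,2,3,4,5,6}  (accept∈set)
'b' @ 2: {1,2,3,4,6,7}  (accept∈set)
'c' @ 3: {1,2,3,4,5,6}  (accept∈set)
'b' @ 4: {1,2,3,4,6,7}  (accept∈set)
'b' @ 5: {1,2,3,4,6,7}  (accept∈set)
'a' @ 6: {}  — dead — no transitions
rest 'cb' ignored (set empty)
after full input: {}  (accept=1 not in)

Answer: REJECT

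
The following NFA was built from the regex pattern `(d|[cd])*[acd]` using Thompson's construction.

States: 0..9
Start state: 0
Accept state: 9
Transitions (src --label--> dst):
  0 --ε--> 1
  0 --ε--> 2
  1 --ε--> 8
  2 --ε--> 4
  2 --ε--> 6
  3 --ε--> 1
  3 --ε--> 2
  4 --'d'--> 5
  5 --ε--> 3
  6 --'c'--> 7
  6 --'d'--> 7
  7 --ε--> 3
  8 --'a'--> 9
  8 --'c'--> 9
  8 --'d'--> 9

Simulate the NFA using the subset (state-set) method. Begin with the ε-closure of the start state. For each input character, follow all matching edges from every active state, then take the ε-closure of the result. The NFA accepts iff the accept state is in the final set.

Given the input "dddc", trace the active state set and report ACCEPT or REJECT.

Answer: ACCEPT

Trace:
S₀ = ε-closure({0}) = {0,1,2,4,6,8}
'd' @ 1: {1,2,3,4,5,6,7,8,9}  ✓accept
'd' @ 2: {1,2,3,4,5,6,7,8,9}  ✓accept
'd' @ 3: {1,2,3,4,5,6,7,8,9}  ✓accept
'c' @ 4: {1,2,3,4,6,7,8,9}  ✓accept
end set {1,2,3,4,6,7,8,9} — state 9 in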